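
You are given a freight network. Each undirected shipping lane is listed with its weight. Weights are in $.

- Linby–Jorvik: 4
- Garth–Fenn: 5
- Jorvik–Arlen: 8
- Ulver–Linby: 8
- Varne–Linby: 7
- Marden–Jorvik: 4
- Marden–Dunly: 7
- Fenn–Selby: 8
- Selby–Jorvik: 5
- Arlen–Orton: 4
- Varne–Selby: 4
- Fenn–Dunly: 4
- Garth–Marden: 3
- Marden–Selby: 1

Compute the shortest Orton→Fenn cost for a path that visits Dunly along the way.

$27

Shortest Orton→Dunly: Orton → Arlen → Jorvik → Marden → Dunly = 23
Best Dunly to Fenn: Dunly → Fenn costing 4
Total via Dunly: 23 + 4 = $27.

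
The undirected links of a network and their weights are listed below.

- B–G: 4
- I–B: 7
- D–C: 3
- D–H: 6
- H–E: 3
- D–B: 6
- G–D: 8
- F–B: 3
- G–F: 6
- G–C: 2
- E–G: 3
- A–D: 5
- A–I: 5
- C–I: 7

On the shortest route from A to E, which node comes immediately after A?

Enumerating some paths:
A - D - H - E: 5+6+3 = 14
A - D - C - G - E: 5+3+2+3 = 13
A - D - G - E: 5+8+3 = 16
A - I - C - G - E: 5+7+2+3 = 17
Cheapest is A - D - C - G - E at 13.
So from A the first move is to D.

D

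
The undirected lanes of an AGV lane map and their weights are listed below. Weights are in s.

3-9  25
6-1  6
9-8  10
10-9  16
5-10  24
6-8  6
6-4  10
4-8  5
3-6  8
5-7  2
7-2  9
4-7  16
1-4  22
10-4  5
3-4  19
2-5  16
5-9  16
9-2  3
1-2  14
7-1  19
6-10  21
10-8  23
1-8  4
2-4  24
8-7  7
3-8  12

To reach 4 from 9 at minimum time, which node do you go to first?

Enumerating some paths:
9 - 2 - 7 - 8 - 4: 3+9+7+5 = 24
9 - 8 - 4: 10+5 = 15
9 - 10 - 4: 16+5 = 21
9 - 2 - 1 - 8 - 4: 3+14+4+5 = 26
The minimum is 15 s via 9 - 8 - 4.
So from 9 the first move is to 8.

8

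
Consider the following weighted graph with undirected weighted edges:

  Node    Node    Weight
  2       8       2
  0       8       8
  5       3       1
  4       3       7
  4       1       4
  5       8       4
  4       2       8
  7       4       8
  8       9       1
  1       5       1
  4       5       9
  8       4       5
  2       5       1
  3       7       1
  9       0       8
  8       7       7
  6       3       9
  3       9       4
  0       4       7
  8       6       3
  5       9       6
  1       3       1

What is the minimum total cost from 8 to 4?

Compare a few routes:
8–2–5–3–1–4: 2+1+1+1+4 = 9
8–5–1–4: 4+1+4 = 9
8–4: 5 = 5
8–2–5–1–4: 2+1+1+4 = 8
The minimum is 5 via 8–4.

5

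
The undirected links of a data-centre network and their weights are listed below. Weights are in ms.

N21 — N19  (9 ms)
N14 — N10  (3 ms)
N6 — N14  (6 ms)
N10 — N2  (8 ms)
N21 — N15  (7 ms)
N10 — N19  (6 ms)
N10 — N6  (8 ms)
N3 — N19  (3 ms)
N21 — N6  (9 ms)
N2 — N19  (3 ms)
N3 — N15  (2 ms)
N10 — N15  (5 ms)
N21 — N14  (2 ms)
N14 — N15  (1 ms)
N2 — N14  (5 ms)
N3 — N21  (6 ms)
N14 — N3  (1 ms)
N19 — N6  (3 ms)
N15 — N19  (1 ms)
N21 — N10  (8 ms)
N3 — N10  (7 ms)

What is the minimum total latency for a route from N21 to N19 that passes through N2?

Shortest N21→N2: N21–N14–N2 = 7
Shortest N2→N19: N2–N19 = 3
Total via N2: 7 + 3 = 10 ms.

10 ms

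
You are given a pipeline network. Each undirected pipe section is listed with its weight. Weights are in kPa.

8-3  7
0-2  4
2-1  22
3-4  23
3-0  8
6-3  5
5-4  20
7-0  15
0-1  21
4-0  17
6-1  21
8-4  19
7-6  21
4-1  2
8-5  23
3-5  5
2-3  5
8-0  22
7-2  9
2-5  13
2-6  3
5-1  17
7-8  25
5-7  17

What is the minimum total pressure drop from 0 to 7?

Running Dijkstra from 0:
0: 0
2: 4  (via 0)
6: 7  (via 2)
3: 8  (via 0)
5: 13  (via 3)
7: 13  (via 2)
Shortest route: 0–2–7 = 13 kPa.

13 kPa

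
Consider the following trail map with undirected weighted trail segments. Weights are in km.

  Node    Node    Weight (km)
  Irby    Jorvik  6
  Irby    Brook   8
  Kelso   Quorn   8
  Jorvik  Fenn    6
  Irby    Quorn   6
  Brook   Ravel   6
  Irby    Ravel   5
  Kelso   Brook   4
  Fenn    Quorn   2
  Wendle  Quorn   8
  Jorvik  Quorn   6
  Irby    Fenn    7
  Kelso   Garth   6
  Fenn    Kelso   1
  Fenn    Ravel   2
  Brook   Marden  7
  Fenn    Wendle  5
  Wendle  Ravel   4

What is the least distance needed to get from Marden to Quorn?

14 km

Running Dijkstra from Marden:
Marden: 0
Brook: 7  (via Marden)
Kelso: 11  (via Brook)
Fenn: 12  (via Kelso)
Ravel: 13  (via Brook)
Quorn: 14  (via Fenn)
Shortest route: Marden → Brook → Kelso → Fenn → Quorn = 14 km.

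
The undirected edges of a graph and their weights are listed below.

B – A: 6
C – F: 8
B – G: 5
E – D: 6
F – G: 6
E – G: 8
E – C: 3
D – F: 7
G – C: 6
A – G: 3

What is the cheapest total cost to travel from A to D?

Candidate routes:
A → G → C → E → D: 3+6+3+6 = 18
A → G → F → D: 3+6+7 = 16
A → G → E → D: 3+8+6 = 17
The minimum is 16 via A → G → F → D.

16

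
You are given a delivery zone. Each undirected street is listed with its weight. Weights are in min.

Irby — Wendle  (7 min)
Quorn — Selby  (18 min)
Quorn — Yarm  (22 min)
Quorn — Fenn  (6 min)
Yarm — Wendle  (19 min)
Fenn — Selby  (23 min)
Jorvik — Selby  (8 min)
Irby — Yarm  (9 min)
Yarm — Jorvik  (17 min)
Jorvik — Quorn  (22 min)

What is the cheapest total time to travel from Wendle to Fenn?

44 min

Settle nodes by increasing distance from Wendle:
Wendle: 0
Irby: 7  (via Wendle)
Yarm: 16  (via Irby)
Jorvik: 33  (via Yarm)
Quorn: 38  (via Yarm)
Selby: 41  (via Jorvik)
Fenn: 44  (via Quorn)
Shortest route: Wendle–Irby–Yarm–Quorn–Fenn = 44 min.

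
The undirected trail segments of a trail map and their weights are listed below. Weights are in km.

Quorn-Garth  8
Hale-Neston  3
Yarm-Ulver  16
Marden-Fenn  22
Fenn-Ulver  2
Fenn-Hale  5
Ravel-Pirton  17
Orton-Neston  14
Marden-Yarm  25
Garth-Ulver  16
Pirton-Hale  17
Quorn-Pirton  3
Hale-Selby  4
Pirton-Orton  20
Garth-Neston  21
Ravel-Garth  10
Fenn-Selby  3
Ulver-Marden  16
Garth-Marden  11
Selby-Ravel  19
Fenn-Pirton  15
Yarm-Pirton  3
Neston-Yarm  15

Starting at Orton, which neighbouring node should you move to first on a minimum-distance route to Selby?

Neston

Compare a few routes:
Orton - Neston - Hale - Fenn - Selby: 14+3+5+3 = 25
Orton - Pirton - Fenn - Selby: 20+15+3 = 38
Orton - Neston - Hale - Selby: 14+3+4 = 21
The minimum is 21 km via Orton - Neston - Hale - Selby.
So from Orton the first move is to Neston.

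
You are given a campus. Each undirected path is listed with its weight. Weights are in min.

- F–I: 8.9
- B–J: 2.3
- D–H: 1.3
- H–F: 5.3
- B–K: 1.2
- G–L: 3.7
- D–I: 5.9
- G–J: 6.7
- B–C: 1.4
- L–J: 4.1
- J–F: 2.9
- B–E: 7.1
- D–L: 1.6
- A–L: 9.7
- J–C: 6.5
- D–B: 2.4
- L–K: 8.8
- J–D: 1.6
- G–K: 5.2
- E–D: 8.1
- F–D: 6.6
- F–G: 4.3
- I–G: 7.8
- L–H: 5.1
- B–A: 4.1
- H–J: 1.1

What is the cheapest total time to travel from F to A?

Candidate routes:
F - J - D - B - A: 2.9+1.6+2.4+4.1 = 11
F - J - B - A: 2.9+2.3+4.1 = 9.3
Cheapest is F - J - B - A at 9.3 min.

9.3 min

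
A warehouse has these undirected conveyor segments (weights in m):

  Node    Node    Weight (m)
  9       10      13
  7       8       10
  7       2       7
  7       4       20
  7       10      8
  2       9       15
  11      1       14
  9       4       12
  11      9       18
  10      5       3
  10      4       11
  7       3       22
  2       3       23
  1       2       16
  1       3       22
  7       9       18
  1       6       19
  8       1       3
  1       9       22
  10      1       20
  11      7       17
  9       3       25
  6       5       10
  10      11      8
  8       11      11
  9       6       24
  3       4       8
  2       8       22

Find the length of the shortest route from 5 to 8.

21 m

Settle nodes by increasing distance from 5:
5: 0
10: 3  (via 5)
6: 10  (via 5)
7: 11  (via 10)
11: 11  (via 10)
4: 14  (via 10)
9: 16  (via 10)
2: 18  (via 7)
8: 21  (via 7)
Shortest route: 5–10–7–8 = 21 m.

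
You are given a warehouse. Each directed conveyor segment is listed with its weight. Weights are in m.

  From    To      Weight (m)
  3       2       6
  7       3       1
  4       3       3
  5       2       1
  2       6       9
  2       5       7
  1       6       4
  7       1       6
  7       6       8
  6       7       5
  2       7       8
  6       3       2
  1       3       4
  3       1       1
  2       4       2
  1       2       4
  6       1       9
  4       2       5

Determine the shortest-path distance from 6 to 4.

9 m

Enumerating some paths:
6–7–3–2–4: 5+1+6+2 = 14
6–7–3–1–2–4: 5+1+1+4+2 = 13
6–3–2–4: 2+6+2 = 10
6–3–1–2–4: 2+1+4+2 = 9
Cheapest is 6–3–1–2–4 at 9 m.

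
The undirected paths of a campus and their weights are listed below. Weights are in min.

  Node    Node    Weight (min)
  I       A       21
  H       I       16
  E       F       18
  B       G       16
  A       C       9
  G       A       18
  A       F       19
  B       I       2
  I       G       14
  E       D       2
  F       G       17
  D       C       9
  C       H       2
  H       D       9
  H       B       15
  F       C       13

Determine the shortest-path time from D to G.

Settle nodes by increasing distance from D:
D: 0
E: 2  (via D)
C: 9  (via D)
H: 9  (via D)
A: 18  (via C)
F: 20  (via E)
B: 24  (via H)
I: 25  (via H)
G: 36  (via A)
Shortest route: D → C → A → G = 36 min.

36 min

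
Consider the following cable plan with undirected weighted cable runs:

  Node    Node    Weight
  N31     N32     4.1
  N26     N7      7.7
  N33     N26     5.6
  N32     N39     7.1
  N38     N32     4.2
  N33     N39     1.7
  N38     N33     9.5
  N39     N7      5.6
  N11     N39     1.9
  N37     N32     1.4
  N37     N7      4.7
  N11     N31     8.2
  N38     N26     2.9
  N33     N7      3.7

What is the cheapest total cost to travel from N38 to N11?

Compare a few routes:
N38–N26–N33–N39–N11: 2.9+5.6+1.7+1.9 = 12.1
N38–N33–N39–N11: 9.5+1.7+1.9 = 13.1
N38–N32–N39–N11: 4.2+7.1+1.9 = 13.2
Cheapest is N38–N26–N33–N39–N11 at 12.1.

12.1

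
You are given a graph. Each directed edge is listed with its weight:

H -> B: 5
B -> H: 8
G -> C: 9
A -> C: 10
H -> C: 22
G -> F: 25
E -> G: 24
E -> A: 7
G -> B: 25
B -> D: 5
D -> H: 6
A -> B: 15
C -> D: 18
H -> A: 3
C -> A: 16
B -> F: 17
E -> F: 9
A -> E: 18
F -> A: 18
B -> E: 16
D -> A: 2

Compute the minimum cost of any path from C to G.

58

Candidate routes:
C–D–A–E–G: 18+2+18+24 = 62
C–A–E–G: 16+18+24 = 58
Cheapest is C–A–E–G at 58.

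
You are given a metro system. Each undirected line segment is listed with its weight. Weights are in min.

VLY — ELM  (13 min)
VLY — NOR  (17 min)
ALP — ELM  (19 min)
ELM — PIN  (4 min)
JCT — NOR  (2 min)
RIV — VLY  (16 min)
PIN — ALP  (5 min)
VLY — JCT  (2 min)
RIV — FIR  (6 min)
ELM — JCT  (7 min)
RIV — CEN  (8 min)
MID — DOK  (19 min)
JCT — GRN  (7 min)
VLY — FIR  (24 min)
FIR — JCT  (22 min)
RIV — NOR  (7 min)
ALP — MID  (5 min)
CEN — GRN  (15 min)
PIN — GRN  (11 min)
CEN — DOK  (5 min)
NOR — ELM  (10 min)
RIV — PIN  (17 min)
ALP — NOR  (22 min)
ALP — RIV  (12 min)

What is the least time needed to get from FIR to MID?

Running Dijkstra from FIR:
FIR: 0
RIV: 6  (via FIR)
NOR: 13  (via RIV)
CEN: 14  (via RIV)
JCT: 15  (via NOR)
VLY: 17  (via JCT)
ALP: 18  (via RIV)
DOK: 19  (via CEN)
GRN: 22  (via JCT)
ELM: 22  (via JCT)
PIN: 23  (via RIV)
MID: 23  (via ALP)
Shortest route: FIR → RIV → ALP → MID = 23 min.

23 min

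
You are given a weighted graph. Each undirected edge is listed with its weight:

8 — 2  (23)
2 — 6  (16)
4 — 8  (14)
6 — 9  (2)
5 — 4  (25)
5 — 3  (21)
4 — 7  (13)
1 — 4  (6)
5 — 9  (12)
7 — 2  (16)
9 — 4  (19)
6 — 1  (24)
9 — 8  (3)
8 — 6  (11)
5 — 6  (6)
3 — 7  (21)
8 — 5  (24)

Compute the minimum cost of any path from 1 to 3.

Candidate routes:
1 → 4 → 7 → 3: 6+13+21 = 40
1 → 6 → 5 → 3: 24+6+21 = 51
Cheapest is 1 → 4 → 7 → 3 at 40.

40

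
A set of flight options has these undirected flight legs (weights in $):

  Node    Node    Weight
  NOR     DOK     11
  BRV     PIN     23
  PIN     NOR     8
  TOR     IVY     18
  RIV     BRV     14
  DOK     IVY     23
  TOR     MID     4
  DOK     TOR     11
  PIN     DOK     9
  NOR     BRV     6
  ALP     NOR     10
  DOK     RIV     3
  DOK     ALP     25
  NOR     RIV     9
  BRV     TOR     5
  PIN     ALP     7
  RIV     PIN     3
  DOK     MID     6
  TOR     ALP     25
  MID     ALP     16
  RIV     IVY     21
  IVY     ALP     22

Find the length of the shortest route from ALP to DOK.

Settle nodes by increasing distance from ALP:
ALP: 0
PIN: 7  (via ALP)
RIV: 10  (via PIN)
NOR: 10  (via ALP)
DOK: 13  (via RIV)
Shortest route: ALP → PIN → RIV → DOK = $13.

$13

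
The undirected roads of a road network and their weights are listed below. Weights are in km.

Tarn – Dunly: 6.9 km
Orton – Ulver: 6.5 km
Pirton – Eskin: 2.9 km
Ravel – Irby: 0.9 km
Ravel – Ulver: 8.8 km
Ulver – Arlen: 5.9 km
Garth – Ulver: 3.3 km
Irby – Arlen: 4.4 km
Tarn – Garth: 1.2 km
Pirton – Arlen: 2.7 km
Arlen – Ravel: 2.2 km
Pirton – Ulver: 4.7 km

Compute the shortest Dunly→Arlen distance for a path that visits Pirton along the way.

18.8 km

Shortest Dunly→Pirton: Dunly → Tarn → Garth → Ulver → Pirton = 16.1
Best Pirton to Arlen: Pirton → Arlen costing 2.7
Total via Pirton: 16.1 + 2.7 = 18.8 km.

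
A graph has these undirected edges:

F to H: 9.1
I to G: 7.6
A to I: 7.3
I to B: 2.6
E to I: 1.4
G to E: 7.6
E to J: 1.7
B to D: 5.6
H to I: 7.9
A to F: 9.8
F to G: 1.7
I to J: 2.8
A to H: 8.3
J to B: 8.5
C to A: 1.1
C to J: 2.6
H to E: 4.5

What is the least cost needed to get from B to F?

11.9

Running Dijkstra from B:
B: 0
I: 2.6  (via B)
E: 4  (via I)
J: 5.4  (via I)
D: 5.6  (via B)
C: 8  (via J)
H: 8.5  (via E)
A: 9.1  (via C)
G: 10.2  (via I)
F: 11.9  (via G)
Shortest route: B–I–G–F = 11.9.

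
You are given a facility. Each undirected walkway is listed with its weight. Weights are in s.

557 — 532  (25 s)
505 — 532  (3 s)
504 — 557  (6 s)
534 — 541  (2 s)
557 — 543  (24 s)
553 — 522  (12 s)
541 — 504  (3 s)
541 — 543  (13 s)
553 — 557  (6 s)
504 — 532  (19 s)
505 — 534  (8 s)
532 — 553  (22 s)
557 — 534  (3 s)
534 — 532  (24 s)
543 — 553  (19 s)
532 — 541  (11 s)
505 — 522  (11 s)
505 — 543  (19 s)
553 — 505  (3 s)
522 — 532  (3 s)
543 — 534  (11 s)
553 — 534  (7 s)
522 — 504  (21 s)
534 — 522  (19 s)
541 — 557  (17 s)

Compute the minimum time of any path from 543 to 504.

16 s

Shortest distances from 543:
543: 0
534: 11  (via 543)
541: 13  (via 543)
557: 14  (via 534)
504: 16  (via 541)
Shortest route: 543 → 541 → 504 = 16 s.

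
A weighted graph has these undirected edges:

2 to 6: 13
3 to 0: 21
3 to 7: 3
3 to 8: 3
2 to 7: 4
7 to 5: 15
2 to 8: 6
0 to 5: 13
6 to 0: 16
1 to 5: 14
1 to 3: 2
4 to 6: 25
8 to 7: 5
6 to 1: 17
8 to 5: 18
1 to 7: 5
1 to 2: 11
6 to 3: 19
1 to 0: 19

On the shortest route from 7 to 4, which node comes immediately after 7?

2

Enumerating some paths:
7–1–6–4: 5+17+25 = 47
7–2–6–4: 4+13+25 = 42
Cheapest is 7–2–6–4 at 42.
So from 7 the first move is to 2.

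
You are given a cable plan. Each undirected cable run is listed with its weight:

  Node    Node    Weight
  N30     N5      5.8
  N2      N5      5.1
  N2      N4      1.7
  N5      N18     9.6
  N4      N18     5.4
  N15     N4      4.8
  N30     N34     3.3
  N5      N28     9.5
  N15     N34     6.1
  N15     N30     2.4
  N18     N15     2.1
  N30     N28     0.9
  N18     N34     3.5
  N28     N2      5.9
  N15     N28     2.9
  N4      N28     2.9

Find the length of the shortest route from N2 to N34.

Settle nodes by increasing distance from N2:
N2: 0
N4: 1.7  (via N2)
N28: 4.6  (via N4)
N5: 5.1  (via N2)
N30: 5.5  (via N28)
N15: 6.5  (via N4)
N18: 7.1  (via N4)
N34: 8.8  (via N30)
Shortest route: N2 → N4 → N28 → N30 → N34 = 8.8.

8.8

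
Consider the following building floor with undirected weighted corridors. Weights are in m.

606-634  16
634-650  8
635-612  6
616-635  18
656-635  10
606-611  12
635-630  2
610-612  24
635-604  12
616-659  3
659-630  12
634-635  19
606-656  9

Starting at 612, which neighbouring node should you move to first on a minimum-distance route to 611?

635

Enumerating some paths:
612–635–634–606–611: 6+19+16+12 = 53
612–635–656–606–611: 6+10+9+12 = 37
Cheapest is 612–635–656–606–611 at 37 m.
So from 612 the first move is to 635.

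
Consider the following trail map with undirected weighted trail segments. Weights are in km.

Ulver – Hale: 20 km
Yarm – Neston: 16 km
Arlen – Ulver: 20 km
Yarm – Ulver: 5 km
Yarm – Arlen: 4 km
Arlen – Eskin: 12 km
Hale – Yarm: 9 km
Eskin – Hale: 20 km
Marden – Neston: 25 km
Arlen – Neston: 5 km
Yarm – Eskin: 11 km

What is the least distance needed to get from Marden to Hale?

43 km

Candidate routes:
Marden–Neston–Arlen–Yarm–Ulver–Hale: 25+5+4+5+20 = 59
Marden–Neston–Yarm–Hale: 25+16+9 = 50
Marden–Neston–Arlen–Eskin–Hale: 25+5+12+20 = 62
Marden–Neston–Arlen–Yarm–Hale: 25+5+4+9 = 43
Cheapest is Marden–Neston–Arlen–Yarm–Hale at 43 km.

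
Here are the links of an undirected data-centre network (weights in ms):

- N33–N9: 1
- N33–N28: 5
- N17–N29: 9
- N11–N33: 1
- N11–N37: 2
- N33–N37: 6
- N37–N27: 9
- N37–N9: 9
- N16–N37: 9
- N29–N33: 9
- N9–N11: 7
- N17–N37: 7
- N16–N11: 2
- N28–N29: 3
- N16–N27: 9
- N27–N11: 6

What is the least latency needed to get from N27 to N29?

15 ms

Candidate routes:
N27 - N11 - N33 - N29: 6+1+9 = 16
N27 - N16 - N11 - N33 - N28 - N29: 9+2+1+5+3 = 20
N27 - N11 - N33 - N28 - N29: 6+1+5+3 = 15
N27 - N37 - N11 - N33 - N28 - N29: 9+2+1+5+3 = 20
The minimum is 15 ms via N27 - N11 - N33 - N28 - N29.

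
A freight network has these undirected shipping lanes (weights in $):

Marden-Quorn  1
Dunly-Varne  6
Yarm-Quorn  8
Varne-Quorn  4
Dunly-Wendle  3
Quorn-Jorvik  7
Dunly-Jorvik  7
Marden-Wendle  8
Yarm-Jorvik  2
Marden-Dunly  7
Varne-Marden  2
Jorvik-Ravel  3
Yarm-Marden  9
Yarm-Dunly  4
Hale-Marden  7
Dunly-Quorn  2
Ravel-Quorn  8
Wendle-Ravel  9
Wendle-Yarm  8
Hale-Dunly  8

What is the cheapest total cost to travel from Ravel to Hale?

Running Dijkstra from Ravel:
Ravel: 0
Jorvik: 3  (via Ravel)
Yarm: 5  (via Jorvik)
Quorn: 8  (via Ravel)
Marden: 9  (via Quorn)
Wendle: 9  (via Ravel)
Dunly: 9  (via Yarm)
Varne: 11  (via Marden)
Hale: 16  (via Marden)
Shortest route: Ravel → Quorn → Marden → Hale = $16.

$16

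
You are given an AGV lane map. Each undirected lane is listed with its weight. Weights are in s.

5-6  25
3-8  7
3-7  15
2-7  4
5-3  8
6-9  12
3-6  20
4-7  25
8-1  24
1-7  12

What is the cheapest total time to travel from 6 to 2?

39 s

Settle nodes by increasing distance from 6:
6: 0
9: 12  (via 6)
3: 20  (via 6)
5: 25  (via 6)
8: 27  (via 3)
7: 35  (via 3)
2: 39  (via 7)
Shortest route: 6 → 3 → 7 → 2 = 39 s.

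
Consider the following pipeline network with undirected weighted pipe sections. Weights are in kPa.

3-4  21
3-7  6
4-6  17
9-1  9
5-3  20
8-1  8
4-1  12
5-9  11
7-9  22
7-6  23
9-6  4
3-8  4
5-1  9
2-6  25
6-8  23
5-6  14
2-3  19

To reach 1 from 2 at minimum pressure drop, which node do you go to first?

3

Enumerating some paths:
2 - 3 - 5 - 1: 19+20+9 = 48
2 - 6 - 5 - 1: 25+14+9 = 48
2 - 3 - 8 - 1: 19+4+8 = 31
2 - 6 - 9 - 1: 25+4+9 = 38
Cheapest is 2 - 3 - 8 - 1 at 31 kPa.
So from 2 the first move is to 3.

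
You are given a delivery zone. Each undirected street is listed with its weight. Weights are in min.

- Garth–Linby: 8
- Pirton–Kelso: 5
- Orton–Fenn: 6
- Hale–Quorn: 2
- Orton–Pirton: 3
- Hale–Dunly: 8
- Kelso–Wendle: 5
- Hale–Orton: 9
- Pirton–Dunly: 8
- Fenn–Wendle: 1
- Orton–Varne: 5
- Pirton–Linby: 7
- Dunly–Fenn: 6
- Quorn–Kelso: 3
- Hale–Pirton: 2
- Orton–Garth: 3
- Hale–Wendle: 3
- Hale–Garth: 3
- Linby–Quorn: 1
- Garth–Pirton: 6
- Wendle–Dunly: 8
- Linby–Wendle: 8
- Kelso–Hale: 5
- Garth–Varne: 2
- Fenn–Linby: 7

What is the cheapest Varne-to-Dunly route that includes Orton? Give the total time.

Best Varne to Orton: Varne–Orton costing 5
Best Orton to Dunly: Orton–Pirton–Dunly costing 11
Total via Orton: 5 + 11 = 16 min.

16 min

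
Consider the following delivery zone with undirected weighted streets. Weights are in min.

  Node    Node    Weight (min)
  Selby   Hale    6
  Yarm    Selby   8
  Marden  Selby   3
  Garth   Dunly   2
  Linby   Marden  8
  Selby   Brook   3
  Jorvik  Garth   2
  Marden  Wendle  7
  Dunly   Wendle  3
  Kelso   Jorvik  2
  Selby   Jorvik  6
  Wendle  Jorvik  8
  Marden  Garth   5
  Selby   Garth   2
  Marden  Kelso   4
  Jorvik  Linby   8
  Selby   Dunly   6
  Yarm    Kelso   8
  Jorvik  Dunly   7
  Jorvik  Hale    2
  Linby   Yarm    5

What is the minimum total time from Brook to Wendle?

Shortest distances from Brook:
Brook: 0
Selby: 3  (via Brook)
Garth: 5  (via Selby)
Marden: 6  (via Selby)
Jorvik: 7  (via Garth)
Dunly: 7  (via Garth)
Hale: 9  (via Selby)
Kelso: 9  (via Jorvik)
Wendle: 10  (via Dunly)
Shortest route: Brook → Selby → Garth → Dunly → Wendle = 10 min.

10 min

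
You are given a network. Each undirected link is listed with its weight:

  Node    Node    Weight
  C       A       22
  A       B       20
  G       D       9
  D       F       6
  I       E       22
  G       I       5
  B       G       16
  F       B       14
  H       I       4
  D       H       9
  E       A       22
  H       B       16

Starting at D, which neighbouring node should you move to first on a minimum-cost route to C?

F

Candidate routes:
D → G → B → A → C: 9+16+20+22 = 67
D → F → B → A → C: 6+14+20+22 = 62
The minimum is 62 via D → F → B → A → C.
So from D the first move is to F.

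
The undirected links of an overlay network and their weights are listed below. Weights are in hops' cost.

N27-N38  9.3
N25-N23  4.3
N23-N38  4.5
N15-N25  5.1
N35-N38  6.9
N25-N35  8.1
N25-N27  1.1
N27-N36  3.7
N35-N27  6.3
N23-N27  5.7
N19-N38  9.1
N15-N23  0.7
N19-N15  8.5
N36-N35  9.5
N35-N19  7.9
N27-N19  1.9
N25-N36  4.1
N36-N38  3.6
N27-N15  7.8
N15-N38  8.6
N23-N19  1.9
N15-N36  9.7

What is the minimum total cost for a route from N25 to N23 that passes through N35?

17.2 hops' cost

Shortest N25→N35: N25–N27–N35 = 7.4
Shortest N35→N23: N35–N19–N23 = 9.8
Total via N35: 7.4 + 9.8 = 17.2 hops' cost.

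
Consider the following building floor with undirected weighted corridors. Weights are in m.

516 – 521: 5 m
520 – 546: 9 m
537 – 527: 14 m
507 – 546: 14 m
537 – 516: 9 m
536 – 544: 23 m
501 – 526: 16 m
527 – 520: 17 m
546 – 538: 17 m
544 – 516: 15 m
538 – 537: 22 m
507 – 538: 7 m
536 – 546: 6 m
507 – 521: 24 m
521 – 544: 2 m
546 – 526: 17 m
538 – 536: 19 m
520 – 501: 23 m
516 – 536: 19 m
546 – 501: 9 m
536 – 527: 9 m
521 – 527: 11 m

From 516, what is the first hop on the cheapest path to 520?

Compare a few routes:
516 → 537 → 527 → 520: 9+14+17 = 40
516 → 536 → 546 → 520: 19+6+9 = 34
516 → 521 → 527 → 520: 5+11+17 = 33
The minimum is 33 m via 516 → 521 → 527 → 520.
So from 516 the first move is to 521.

521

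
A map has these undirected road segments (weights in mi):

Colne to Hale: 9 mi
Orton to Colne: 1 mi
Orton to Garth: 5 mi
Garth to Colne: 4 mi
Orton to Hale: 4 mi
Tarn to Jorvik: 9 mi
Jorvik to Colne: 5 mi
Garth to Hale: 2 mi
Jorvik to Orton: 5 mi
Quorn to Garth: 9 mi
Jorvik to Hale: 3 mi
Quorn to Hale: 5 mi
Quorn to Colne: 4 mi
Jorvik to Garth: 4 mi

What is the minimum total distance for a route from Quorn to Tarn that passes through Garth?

Best Quorn to Garth: Quorn–Hale–Garth costing 7
Best Garth to Tarn: Garth–Jorvik–Tarn costing 13
Total via Garth: 7 + 13 = 20 mi.

20 mi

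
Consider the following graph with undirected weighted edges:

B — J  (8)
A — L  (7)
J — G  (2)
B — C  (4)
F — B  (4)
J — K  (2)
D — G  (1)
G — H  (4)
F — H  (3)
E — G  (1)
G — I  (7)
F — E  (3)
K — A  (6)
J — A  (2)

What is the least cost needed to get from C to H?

11

Running Dijkstra from C:
C: 0
B: 4  (via C)
F: 8  (via B)
E: 11  (via F)
H: 11  (via F)
Shortest route: C → B → F → H = 11.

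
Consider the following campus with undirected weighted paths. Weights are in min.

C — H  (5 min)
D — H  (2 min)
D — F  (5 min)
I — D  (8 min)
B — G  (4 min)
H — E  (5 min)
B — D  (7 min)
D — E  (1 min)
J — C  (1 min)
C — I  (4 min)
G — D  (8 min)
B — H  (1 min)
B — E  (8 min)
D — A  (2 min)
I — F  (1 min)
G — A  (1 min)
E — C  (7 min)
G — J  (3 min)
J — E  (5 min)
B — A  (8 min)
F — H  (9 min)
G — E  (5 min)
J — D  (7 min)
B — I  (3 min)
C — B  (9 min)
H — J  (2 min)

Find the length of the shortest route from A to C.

5 min

Running Dijkstra from A:
A: 0
G: 1  (via A)
D: 2  (via A)
E: 3  (via D)
H: 4  (via D)
J: 4  (via G)
B: 5  (via G)
C: 5  (via J)
Shortest route: A → G → J → C = 5 min.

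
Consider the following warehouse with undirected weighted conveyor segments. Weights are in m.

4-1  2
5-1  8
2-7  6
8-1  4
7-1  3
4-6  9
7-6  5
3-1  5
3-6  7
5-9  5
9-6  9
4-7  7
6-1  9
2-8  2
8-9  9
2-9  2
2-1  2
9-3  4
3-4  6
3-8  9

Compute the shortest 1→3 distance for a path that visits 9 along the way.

8 m

Shortest 1→9: 1–2–9 = 4
Shortest 9→3: 9–3 = 4
Total via 9: 4 + 4 = 8 m.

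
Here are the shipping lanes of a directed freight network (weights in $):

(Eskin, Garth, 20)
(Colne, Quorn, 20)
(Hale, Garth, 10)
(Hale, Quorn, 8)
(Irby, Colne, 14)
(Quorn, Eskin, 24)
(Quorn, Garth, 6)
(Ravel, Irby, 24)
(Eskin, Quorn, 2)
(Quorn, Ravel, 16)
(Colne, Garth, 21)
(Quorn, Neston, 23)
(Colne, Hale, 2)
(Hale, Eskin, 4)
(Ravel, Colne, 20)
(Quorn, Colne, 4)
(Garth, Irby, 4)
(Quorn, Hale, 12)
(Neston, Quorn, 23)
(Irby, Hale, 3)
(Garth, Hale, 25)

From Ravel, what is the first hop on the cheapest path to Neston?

Colne

Candidate routes:
Ravel–Colne–Hale–Quorn–Neston: 20+2+8+23 = 53
Ravel–Colne–Hale–Eskin–Quorn–Neston: 20+2+4+2+23 = 51
The minimum is $51 via Ravel–Colne–Hale–Eskin–Quorn–Neston.
So from Ravel the first move is to Colne.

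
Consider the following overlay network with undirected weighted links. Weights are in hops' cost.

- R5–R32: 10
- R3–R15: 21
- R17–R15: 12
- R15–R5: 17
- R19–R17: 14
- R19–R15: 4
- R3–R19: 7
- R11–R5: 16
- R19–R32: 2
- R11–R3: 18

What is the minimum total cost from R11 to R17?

39 hops' cost

Settle nodes by increasing distance from R11:
R11: 0
R5: 16  (via R11)
R3: 18  (via R11)
R19: 25  (via R3)
R32: 26  (via R5)
R15: 29  (via R19)
R17: 39  (via R19)
Shortest route: R11–R3–R19–R17 = 39 hops' cost.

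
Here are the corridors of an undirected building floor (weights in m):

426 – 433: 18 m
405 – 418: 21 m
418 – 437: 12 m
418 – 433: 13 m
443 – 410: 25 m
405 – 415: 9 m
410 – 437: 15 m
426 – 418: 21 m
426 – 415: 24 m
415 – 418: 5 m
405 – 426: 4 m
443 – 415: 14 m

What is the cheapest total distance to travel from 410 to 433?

Candidate routes:
410 → 437 → 418 → 433: 15+12+13 = 40
410 → 443 → 415 → 418 → 433: 25+14+5+13 = 57
The minimum is 40 m via 410 → 437 → 418 → 433.

40 m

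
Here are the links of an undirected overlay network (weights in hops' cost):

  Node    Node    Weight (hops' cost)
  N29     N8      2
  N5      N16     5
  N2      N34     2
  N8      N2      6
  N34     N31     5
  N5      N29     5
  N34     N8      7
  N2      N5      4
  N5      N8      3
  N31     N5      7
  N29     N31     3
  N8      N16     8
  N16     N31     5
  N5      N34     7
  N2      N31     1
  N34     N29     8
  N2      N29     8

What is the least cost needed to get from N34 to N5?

6 hops' cost

Candidate routes:
N34 → N2 → N5: 2+4 = 6
N34 → N5: 7 = 7
N34 → N31 → N2 → N5: 5+1+4 = 10
N34 → N2 → N31 → N5: 2+1+7 = 10
Cheapest is N34 → N2 → N5 at 6 hops' cost.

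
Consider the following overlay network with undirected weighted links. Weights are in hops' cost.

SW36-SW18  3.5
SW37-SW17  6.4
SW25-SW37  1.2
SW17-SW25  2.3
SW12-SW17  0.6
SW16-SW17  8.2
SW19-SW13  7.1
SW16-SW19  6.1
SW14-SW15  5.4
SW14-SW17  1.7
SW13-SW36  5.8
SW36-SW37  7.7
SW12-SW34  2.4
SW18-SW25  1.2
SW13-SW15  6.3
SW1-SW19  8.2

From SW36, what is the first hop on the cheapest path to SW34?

SW18

Candidate routes:
SW36–SW18–SW25–SW17–SW12–SW34: 3.5+1.2+2.3+0.6+2.4 = 10
SW36–SW37–SW25–SW17–SW12–SW34: 7.7+1.2+2.3+0.6+2.4 = 14.2
The minimum is 10 hops' cost via SW36–SW18–SW25–SW17–SW12–SW34.
So from SW36 the first move is to SW18.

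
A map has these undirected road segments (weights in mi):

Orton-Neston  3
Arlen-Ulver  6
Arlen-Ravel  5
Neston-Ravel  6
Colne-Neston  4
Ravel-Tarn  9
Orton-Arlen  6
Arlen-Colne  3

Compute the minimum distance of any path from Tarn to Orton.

18 mi

Enumerating some paths:
Tarn - Ravel - Neston - Orton: 9+6+3 = 18
Tarn - Ravel - Arlen - Orton: 9+5+6 = 20
Tarn - Ravel - Arlen - Colne - Neston - Orton: 9+5+3+4+3 = 24
The minimum is 18 mi via Tarn - Ravel - Neston - Orton.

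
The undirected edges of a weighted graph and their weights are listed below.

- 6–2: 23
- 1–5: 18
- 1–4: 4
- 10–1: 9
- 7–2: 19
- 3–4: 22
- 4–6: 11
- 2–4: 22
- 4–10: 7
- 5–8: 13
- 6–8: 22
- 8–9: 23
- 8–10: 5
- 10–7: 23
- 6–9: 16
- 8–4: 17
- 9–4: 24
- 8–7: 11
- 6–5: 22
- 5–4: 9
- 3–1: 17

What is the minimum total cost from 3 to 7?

42

Compare a few routes:
3 - 1 - 4 - 10 - 8 - 7: 17+4+7+5+11 = 44
3 - 1 - 10 - 8 - 7: 17+9+5+11 = 42
The minimum is 42 via 3 - 1 - 10 - 8 - 7.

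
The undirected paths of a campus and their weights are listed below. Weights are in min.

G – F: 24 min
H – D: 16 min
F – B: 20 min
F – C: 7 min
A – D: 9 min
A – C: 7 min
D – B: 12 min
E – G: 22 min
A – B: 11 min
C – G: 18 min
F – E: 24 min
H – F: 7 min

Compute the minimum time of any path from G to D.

Settle nodes by increasing distance from G:
G: 0
C: 18  (via G)
E: 22  (via G)
F: 24  (via G)
A: 25  (via C)
H: 31  (via F)
D: 34  (via A)
Shortest route: G–C–A–D = 34 min.

34 min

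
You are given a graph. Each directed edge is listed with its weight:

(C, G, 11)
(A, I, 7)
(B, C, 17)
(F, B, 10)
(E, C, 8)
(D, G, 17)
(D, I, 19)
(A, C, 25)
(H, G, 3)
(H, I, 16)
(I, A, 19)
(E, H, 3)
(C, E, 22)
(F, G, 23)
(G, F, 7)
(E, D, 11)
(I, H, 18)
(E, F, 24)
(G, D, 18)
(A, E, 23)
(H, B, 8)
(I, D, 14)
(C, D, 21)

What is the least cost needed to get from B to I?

57

Settle nodes by increasing distance from B:
B: 0
C: 17  (via B)
G: 28  (via C)
F: 35  (via G)
D: 38  (via C)
E: 39  (via C)
H: 42  (via E)
I: 57  (via D)
Shortest route: B–C–D–I = 57.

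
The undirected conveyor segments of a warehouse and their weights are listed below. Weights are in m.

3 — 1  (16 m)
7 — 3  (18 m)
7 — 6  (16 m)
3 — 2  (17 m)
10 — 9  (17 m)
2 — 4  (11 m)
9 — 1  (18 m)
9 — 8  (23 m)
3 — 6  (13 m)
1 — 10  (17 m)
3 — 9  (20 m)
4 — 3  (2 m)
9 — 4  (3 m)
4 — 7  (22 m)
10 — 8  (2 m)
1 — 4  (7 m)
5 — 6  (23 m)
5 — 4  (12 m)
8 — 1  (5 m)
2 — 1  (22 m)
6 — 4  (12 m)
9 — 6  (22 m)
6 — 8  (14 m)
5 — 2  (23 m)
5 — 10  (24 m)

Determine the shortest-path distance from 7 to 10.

32 m

Candidate routes:
7 → 3 → 4 → 1 → 8 → 10: 18+2+7+5+2 = 34
7 → 6 → 8 → 10: 16+14+2 = 32
7 → 4 → 1 → 8 → 10: 22+7+5+2 = 36
7 → 3 → 4 → 9 → 10: 18+2+3+17 = 40
Cheapest is 7 → 6 → 8 → 10 at 32 m.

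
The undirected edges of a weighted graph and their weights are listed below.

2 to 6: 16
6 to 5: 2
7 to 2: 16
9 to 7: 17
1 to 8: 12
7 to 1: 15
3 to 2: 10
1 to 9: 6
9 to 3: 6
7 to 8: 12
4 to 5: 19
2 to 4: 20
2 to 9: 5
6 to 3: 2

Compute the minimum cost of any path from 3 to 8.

Candidate routes:
3 → 9 → 1 → 8: 6+6+12 = 24
3 → 9 → 7 → 8: 6+17+12 = 35
3 → 2 → 9 → 1 → 8: 10+5+6+12 = 33
Cheapest is 3 → 9 → 1 → 8 at 24.

24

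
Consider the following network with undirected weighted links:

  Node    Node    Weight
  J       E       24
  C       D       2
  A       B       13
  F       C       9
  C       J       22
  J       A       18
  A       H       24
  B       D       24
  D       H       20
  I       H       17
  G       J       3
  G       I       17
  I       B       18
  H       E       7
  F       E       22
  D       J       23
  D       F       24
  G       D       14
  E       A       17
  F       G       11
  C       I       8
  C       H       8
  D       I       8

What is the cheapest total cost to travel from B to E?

30

Running Dijkstra from B:
B: 0
A: 13  (via B)
I: 18  (via B)
D: 24  (via B)
C: 26  (via I)
E: 30  (via A)
Shortest route: B–A–E = 30.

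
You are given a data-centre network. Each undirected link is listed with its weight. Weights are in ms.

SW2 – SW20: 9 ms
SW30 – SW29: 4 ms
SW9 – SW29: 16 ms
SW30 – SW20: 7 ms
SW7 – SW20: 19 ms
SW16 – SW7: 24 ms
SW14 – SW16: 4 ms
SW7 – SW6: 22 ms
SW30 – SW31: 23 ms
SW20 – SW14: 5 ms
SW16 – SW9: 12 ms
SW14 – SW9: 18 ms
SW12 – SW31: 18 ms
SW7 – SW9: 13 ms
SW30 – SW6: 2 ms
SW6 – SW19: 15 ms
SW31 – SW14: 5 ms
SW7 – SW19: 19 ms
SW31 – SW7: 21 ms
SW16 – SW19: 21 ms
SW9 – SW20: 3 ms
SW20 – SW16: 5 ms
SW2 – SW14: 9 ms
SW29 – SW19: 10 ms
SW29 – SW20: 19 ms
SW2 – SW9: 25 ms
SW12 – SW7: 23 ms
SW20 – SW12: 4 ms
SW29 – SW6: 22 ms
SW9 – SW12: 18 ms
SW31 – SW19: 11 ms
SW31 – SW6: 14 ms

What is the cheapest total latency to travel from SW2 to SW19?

Candidate routes:
SW2 → SW20 → SW30 → SW29 → SW19: 9+7+4+10 = 30
SW2 → SW14 → SW31 → SW19: 9+5+11 = 25
SW2 → SW20 → SW14 → SW31 → SW19: 9+5+5+11 = 30
The minimum is 25 ms via SW2 → SW14 → SW31 → SW19.

25 ms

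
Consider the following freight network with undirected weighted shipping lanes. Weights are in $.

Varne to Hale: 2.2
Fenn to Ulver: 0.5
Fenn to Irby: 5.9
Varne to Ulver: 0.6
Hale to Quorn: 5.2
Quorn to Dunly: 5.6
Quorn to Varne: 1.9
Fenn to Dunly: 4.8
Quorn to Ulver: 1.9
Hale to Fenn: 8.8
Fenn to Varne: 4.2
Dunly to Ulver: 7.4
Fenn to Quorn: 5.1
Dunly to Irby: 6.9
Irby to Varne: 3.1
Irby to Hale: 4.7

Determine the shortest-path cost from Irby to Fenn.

$4.2

Shortest distances from Irby:
Irby: 0
Varne: 3.1  (via Irby)
Ulver: 3.7  (via Varne)
Fenn: 4.2  (via Ulver)
Shortest route: Irby–Varne–Ulver–Fenn = $4.2.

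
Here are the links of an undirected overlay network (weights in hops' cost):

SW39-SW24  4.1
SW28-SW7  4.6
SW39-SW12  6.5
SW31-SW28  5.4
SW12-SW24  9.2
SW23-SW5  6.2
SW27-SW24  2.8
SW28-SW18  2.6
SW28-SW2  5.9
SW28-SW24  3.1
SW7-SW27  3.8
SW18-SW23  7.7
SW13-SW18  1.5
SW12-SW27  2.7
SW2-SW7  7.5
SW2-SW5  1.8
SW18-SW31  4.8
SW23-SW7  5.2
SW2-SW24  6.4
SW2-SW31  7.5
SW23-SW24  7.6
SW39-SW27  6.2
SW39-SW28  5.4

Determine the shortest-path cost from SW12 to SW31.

14 hops' cost

Enumerating some paths:
SW12 → SW27 → SW24 → SW28 → SW31: 2.7+2.8+3.1+5.4 = 14
SW12 → SW27 → SW24 → SW28 → SW18 → SW31: 2.7+2.8+3.1+2.6+4.8 = 16
Cheapest is SW12 → SW27 → SW24 → SW28 → SW31 at 14 hops' cost.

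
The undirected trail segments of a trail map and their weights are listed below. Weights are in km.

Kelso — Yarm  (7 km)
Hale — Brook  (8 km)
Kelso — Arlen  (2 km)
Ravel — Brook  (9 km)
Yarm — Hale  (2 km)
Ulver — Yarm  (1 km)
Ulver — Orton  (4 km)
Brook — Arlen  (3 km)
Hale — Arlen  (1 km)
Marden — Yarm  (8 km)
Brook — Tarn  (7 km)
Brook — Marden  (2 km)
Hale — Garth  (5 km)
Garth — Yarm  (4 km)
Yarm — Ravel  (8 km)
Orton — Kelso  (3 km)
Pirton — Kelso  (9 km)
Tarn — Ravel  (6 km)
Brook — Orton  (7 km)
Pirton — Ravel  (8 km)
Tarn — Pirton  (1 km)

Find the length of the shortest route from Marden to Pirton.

10 km

Enumerating some paths:
Marden–Brook–Arlen–Kelso–Pirton: 2+3+2+9 = 16
Marden–Brook–Tarn–Pirton: 2+7+1 = 10
Marden–Brook–Ravel–Tarn–Pirton: 2+9+6+1 = 18
The minimum is 10 km via Marden–Brook–Tarn–Pirton.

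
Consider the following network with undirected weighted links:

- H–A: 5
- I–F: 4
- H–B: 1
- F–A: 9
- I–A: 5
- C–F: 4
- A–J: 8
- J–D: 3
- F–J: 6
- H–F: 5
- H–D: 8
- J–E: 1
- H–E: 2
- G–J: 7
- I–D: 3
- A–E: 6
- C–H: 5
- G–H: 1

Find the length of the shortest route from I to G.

Candidate routes:
I–F–H–G: 4+5+1 = 10
I–A–H–G: 5+5+1 = 11
The minimum is 10 via I–F–H–G.

10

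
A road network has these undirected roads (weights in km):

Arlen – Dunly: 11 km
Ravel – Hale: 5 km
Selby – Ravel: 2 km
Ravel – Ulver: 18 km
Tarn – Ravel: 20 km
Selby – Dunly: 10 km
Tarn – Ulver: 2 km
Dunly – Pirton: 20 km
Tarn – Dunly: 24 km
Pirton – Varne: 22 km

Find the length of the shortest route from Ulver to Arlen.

Shortest distances from Ulver:
Ulver: 0
Tarn: 2  (via Ulver)
Ravel: 18  (via Ulver)
Selby: 20  (via Ravel)
Hale: 23  (via Ravel)
Dunly: 26  (via Tarn)
Arlen: 37  (via Dunly)
Shortest route: Ulver → Tarn → Dunly → Arlen = 37 km.

37 km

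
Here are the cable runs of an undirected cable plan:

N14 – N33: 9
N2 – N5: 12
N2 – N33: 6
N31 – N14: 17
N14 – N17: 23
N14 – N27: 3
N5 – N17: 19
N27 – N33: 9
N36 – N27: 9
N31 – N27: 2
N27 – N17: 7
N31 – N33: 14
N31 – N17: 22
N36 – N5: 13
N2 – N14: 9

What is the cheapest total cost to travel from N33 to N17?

Enumerating some paths:
N33 - N14 - N27 - N17: 9+3+7 = 19
N33 - N27 - N17: 9+7 = 16
The minimum is 16 via N33 - N27 - N17.

16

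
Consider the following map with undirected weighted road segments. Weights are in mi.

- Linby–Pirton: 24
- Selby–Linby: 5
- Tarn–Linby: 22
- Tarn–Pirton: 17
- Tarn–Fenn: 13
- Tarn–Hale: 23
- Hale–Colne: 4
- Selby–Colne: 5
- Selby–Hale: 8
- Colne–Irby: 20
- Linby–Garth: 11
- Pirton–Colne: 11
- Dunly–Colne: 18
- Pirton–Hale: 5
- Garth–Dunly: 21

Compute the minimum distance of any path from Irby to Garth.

Settle nodes by increasing distance from Irby:
Irby: 0
Colne: 20  (via Irby)
Hale: 24  (via Colne)
Selby: 25  (via Colne)
Pirton: 29  (via Hale)
Linby: 30  (via Selby)
Dunly: 38  (via Colne)
Garth: 41  (via Linby)
Shortest route: Irby–Colne–Selby–Linby–Garth = 41 mi.

41 mi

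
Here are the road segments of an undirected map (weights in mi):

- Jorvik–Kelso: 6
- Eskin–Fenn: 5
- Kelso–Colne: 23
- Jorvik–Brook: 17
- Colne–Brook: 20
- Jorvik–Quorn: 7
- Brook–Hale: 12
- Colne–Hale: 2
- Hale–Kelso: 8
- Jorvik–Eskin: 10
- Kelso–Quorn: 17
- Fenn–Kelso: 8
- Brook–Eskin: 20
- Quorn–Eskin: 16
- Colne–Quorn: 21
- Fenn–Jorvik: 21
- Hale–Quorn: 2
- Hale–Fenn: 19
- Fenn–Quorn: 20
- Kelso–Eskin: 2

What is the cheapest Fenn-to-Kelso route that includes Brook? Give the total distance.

45 mi

Shortest Fenn→Brook: Fenn–Eskin–Brook = 25
Shortest Brook→Kelso: Brook–Hale–Kelso = 20
Total via Brook: 25 + 20 = 45 mi.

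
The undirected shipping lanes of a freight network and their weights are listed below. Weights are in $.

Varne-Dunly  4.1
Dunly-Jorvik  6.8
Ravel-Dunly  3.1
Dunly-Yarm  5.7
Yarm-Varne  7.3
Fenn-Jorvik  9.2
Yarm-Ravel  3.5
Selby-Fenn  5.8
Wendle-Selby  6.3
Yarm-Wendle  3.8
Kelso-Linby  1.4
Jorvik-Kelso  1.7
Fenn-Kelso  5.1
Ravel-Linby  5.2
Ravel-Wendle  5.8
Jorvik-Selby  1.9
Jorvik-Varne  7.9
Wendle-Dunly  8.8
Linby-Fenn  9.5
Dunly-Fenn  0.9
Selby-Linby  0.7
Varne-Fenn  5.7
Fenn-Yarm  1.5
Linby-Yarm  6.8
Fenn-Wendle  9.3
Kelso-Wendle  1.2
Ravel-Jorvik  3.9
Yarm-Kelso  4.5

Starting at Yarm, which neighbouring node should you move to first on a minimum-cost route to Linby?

Kelso

Enumerating some paths:
Yarm - Kelso - Linby: 4.5+1.4 = 5.9
Yarm - Linby: 6.8 = 6.8
Yarm - Wendle - Kelso - Linby: 3.8+1.2+1.4 = 6.4
Yarm - Fenn - Kelso - Linby: 1.5+5.1+1.4 = 8
The minimum is $5.9 via Yarm - Kelso - Linby.
So from Yarm the first move is to Kelso.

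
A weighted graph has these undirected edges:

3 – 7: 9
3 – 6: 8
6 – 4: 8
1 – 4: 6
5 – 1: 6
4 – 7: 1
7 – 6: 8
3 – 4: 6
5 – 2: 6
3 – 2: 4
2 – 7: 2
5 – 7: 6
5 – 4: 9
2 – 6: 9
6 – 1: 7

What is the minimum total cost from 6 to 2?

Candidate routes:
6 → 3 → 2: 8+4 = 12
6 → 7 → 2: 8+2 = 10
6 → 4 → 7 → 2: 8+1+2 = 11
6 → 2: 9 = 9
Cheapest is 6 → 2 at 9.

9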